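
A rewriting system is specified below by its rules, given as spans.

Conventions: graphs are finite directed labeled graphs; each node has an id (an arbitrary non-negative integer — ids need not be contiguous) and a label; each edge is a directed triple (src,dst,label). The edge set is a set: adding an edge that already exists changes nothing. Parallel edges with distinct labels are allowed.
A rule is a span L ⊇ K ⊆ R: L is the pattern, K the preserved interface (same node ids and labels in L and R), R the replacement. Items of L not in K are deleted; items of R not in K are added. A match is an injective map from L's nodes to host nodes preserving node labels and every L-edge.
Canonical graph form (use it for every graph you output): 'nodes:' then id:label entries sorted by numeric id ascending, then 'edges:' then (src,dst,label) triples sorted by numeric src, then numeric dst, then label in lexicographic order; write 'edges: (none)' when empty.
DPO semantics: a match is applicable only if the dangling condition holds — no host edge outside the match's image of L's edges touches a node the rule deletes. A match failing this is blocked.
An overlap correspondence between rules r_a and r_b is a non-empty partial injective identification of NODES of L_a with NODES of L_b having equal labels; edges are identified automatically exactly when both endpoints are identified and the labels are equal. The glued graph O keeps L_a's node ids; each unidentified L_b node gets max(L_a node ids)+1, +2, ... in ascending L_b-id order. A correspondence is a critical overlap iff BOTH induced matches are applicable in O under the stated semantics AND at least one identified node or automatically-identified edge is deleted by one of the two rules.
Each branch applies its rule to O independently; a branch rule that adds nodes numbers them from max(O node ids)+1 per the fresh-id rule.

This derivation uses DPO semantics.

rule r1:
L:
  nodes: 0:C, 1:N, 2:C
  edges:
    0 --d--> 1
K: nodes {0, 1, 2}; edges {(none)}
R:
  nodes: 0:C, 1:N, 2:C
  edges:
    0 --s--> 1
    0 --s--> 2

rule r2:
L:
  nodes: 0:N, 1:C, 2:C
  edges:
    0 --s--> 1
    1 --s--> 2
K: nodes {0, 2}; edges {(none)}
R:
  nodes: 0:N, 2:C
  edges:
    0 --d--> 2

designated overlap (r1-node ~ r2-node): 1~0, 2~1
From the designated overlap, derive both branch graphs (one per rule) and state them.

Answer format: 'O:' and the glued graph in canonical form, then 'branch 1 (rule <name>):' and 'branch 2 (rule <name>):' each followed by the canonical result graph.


O:
nodes: 0:C, 1:N, 2:C, 3:C
edges: (0,1,d); (1,2,s); (2,3,s)
branch 1 (rule r1):
nodes: 0:C, 1:N, 2:C, 3:C
edges: (0,1,s); (0,2,s); (1,2,s); (2,3,s)
branch 2 (rule r2):
nodes: 0:C, 1:N, 3:C
edges: (0,1,d); (1,3,d)


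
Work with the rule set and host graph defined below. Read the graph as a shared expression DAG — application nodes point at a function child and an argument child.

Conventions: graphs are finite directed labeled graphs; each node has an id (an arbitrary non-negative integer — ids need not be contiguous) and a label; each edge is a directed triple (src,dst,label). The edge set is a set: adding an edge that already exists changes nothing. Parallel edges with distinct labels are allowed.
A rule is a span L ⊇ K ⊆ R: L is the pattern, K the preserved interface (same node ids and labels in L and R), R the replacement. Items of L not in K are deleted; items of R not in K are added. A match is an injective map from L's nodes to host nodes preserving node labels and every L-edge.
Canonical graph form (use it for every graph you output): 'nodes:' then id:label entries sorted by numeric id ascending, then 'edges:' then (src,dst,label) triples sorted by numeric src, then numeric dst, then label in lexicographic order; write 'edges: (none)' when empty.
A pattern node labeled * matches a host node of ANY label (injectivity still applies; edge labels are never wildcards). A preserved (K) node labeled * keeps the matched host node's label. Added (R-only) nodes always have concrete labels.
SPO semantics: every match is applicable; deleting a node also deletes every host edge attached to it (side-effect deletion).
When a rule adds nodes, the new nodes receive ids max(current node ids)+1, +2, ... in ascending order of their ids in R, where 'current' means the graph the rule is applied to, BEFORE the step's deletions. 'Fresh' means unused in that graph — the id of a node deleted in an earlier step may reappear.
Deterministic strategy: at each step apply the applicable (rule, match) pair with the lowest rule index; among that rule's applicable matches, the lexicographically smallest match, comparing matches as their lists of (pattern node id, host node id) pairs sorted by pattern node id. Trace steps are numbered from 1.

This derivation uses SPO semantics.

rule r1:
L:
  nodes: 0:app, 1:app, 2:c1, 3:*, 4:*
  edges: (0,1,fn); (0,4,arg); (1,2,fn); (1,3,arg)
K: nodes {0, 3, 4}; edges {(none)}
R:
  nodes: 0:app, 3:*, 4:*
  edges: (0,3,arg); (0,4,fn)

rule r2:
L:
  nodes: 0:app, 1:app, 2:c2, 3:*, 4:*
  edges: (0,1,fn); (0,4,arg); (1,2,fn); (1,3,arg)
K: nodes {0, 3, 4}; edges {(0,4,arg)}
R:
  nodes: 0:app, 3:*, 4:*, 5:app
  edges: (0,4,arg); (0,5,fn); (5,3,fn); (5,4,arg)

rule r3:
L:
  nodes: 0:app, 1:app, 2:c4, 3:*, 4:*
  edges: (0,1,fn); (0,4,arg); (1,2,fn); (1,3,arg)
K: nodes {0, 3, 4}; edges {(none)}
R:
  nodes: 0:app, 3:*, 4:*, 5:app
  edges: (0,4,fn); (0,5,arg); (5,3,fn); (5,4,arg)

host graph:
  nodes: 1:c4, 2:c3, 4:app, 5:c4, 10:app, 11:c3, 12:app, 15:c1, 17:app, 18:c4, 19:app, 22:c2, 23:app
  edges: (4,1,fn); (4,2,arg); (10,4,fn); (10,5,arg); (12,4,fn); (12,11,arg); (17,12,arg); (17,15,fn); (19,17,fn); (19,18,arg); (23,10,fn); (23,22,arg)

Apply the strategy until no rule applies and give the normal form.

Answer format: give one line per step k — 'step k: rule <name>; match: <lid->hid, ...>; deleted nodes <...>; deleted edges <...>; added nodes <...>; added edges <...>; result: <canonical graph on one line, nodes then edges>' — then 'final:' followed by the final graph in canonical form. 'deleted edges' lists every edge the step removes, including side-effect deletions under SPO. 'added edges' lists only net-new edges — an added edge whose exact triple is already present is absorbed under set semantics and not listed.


step 1: rule r1; match: 0->19, 1->17, 2->15, 3->12, 4->18; deleted nodes 15, 17; deleted edges (17,12,arg); (17,15,fn); (19,17,fn); (19,18,arg); added nodes (none); added edges (19,12,arg); (19,18,fn); result: nodes: 1:c4, 2:c3, 4:app, 5:c4, 10:app, 11:c3, 12:app, 18:c4, 19:app, 22:c2, 23:app edges: (4,1,fn); (4,2,arg); (10,4,fn); (10,5,arg); (12,4,fn); (12,11,arg); (19,12,arg); (19,18,fn); (23,10,fn); (23,22,arg)
step 2: rule r3; match: 0->10, 1->4, 2->1, 3->2, 4->5; deleted nodes 1, 4; deleted edges (4,1,fn); (4,2,arg); (10,4,fn); (10,5,arg); (12,4,fn); added nodes 24; added edges (10,5,fn); (10,24,arg); (24,2,fn); (24,5,arg); result: nodes: 2:c3, 5:c4, 10:app, 11:c3, 12:app, 18:c4, 19:app, 22:c2, 23:app, 24:app edges: (10,5,fn); (10,24,arg); (12,11,arg); (19,12,arg); (19,18,fn); (23,10,fn); (23,22,arg); (24,2,fn); (24,5,arg)
step 3: rule r3; match: 0->23, 1->10, 2->5, 3->24, 4->22; deleted nodes 5, 10; deleted edges (10,5,fn); (10,24,arg); (23,10,fn); (23,22,arg); (24,5,arg); added nodes 25; added edges (23,22,fn); (23,25,arg); (25,22,arg); (25,24,fn); result: nodes: 2:c3, 11:c3, 12:app, 18:c4, 19:app, 22:c2, 23:app, 24:app, 25:app edges: (12,11,arg); (19,12,arg); (19,18,fn); (23,22,fn); (23,25,arg); (24,2,fn); (25,22,arg); (25,24,fn)
final:
nodes: 2:c3, 11:c3, 12:app, 18:c4, 19:app, 22:c2, 23:app, 24:app, 25:app
edges: (12,11,arg); (19,12,arg); (19,18,fn); (23,22,fn); (23,25,arg); (24,2,fn); (25,22,arg); (25,24,fn)


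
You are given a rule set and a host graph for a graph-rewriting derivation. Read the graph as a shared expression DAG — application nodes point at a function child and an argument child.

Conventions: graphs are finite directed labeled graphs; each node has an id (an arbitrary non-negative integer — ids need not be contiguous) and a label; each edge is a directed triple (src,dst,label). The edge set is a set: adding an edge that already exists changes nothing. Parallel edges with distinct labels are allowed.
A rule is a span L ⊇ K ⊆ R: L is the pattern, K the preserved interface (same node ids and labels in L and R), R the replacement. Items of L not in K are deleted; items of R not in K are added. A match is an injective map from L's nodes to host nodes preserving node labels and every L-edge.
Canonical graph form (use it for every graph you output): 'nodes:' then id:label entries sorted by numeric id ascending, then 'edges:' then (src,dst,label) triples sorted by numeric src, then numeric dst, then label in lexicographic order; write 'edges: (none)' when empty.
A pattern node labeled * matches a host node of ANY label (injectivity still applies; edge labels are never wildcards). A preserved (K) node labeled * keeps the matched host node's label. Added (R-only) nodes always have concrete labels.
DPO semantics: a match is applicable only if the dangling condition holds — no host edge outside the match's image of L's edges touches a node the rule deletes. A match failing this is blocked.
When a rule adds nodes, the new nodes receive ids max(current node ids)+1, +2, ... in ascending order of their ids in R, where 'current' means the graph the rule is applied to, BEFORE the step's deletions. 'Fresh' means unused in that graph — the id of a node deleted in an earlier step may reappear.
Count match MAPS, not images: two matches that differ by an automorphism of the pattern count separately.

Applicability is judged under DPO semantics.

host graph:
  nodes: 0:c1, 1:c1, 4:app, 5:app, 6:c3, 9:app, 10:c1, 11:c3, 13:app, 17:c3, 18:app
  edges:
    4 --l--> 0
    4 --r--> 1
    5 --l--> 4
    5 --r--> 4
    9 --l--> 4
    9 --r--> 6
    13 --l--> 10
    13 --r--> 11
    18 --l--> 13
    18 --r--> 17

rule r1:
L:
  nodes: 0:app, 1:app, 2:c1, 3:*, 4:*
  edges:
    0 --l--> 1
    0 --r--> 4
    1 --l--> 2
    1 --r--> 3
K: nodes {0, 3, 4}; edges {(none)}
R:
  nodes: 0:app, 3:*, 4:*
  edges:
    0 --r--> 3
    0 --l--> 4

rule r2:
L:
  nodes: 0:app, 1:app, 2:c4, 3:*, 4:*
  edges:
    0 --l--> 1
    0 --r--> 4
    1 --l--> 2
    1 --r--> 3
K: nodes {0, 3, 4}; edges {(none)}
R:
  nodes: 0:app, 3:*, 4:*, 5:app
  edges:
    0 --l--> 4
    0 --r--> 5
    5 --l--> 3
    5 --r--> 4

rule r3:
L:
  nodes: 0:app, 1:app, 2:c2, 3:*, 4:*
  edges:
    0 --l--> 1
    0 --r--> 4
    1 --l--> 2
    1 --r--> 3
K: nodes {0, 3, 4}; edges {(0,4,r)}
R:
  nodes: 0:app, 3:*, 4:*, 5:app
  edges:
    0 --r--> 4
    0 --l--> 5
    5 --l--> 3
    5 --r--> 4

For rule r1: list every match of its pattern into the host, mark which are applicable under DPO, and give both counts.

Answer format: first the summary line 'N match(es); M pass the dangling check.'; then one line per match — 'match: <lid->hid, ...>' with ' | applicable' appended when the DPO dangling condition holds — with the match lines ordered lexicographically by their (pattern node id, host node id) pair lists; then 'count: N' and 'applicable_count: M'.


2 match(es); 1 pass the dangling check.
match: 0->9, 1->4, 2->0, 3->1, 4->6
match: 0->18, 1->13, 2->10, 3->11, 4->17 | applicable
count: 2
applicable_count: 1


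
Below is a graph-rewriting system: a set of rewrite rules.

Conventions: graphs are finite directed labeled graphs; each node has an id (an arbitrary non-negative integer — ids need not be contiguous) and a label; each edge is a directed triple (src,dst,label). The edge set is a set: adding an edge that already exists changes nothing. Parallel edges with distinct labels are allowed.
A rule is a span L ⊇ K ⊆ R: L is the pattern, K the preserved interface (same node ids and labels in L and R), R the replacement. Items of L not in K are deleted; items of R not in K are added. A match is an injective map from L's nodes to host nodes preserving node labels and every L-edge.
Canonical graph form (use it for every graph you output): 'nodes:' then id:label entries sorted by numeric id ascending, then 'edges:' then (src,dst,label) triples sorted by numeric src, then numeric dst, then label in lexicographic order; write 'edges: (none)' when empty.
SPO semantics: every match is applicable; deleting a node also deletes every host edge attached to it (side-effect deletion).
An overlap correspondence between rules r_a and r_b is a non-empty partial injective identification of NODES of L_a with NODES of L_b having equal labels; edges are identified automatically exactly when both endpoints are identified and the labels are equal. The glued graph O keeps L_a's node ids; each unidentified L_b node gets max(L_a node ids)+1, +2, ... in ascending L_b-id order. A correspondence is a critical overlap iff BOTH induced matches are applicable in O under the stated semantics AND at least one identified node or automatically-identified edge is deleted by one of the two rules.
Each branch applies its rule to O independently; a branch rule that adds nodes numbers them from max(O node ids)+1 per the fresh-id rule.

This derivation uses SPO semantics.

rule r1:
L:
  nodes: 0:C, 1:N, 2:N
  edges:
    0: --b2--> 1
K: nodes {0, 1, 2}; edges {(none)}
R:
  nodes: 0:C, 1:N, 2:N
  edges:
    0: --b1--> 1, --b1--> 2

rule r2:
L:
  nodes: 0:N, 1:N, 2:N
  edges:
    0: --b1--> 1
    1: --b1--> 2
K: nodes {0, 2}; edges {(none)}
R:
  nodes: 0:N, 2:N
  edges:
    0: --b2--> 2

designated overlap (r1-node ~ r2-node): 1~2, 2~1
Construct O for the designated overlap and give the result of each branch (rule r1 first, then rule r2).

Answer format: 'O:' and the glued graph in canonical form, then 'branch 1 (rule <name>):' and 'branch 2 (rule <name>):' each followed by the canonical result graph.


O:
nodes: 0:C, 1:N, 2:N, 3:N
edges: (0,1,b2); (2,1,b1); (3,2,b1)
branch 1 (rule r1):
nodes: 0:C, 1:N, 2:N, 3:N
edges: (0,1,b1); (0,2,b1); (2,1,b1); (3,2,b1)
branch 2 (rule r2):
nodes: 0:C, 1:N, 3:N
edges: (0,1,b2); (3,1,b2)


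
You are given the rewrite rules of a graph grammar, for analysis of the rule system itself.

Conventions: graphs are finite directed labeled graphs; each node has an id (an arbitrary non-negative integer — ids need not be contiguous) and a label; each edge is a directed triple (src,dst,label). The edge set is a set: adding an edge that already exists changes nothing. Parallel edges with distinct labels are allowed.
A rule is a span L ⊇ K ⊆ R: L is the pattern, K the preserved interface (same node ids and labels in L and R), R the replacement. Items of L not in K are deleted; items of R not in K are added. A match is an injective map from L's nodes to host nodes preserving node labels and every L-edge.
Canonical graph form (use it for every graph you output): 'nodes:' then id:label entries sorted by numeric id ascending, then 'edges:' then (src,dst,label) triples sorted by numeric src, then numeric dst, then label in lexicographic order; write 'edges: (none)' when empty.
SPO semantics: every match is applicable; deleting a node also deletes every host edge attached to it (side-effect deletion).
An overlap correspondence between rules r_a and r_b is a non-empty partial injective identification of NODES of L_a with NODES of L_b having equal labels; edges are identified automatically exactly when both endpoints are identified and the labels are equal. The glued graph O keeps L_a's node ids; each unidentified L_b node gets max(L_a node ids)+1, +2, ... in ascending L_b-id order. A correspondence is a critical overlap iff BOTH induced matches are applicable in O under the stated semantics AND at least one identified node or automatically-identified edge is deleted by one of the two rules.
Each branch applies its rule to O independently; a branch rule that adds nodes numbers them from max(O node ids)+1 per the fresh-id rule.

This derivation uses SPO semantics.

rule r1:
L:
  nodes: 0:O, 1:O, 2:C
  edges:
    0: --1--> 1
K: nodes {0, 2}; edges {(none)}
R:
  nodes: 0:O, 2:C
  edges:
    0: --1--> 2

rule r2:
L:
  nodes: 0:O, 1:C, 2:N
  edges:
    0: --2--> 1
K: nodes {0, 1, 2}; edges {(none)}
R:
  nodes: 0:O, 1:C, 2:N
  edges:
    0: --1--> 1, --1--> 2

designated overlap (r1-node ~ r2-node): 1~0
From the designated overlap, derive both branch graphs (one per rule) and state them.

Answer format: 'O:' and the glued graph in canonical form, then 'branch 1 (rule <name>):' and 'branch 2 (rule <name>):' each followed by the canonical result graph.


O:
nodes: 0:O, 1:O, 2:C, 3:C, 4:N
edges: (0,1,1); (1,3,2)
branch 1 (rule r1):
nodes: 0:O, 2:C, 3:C, 4:N
edges: (0,2,1)
branch 2 (rule r2):
nodes: 0:O, 1:O, 2:C, 3:C, 4:N
edges: (0,1,1); (1,3,1); (1,4,1)


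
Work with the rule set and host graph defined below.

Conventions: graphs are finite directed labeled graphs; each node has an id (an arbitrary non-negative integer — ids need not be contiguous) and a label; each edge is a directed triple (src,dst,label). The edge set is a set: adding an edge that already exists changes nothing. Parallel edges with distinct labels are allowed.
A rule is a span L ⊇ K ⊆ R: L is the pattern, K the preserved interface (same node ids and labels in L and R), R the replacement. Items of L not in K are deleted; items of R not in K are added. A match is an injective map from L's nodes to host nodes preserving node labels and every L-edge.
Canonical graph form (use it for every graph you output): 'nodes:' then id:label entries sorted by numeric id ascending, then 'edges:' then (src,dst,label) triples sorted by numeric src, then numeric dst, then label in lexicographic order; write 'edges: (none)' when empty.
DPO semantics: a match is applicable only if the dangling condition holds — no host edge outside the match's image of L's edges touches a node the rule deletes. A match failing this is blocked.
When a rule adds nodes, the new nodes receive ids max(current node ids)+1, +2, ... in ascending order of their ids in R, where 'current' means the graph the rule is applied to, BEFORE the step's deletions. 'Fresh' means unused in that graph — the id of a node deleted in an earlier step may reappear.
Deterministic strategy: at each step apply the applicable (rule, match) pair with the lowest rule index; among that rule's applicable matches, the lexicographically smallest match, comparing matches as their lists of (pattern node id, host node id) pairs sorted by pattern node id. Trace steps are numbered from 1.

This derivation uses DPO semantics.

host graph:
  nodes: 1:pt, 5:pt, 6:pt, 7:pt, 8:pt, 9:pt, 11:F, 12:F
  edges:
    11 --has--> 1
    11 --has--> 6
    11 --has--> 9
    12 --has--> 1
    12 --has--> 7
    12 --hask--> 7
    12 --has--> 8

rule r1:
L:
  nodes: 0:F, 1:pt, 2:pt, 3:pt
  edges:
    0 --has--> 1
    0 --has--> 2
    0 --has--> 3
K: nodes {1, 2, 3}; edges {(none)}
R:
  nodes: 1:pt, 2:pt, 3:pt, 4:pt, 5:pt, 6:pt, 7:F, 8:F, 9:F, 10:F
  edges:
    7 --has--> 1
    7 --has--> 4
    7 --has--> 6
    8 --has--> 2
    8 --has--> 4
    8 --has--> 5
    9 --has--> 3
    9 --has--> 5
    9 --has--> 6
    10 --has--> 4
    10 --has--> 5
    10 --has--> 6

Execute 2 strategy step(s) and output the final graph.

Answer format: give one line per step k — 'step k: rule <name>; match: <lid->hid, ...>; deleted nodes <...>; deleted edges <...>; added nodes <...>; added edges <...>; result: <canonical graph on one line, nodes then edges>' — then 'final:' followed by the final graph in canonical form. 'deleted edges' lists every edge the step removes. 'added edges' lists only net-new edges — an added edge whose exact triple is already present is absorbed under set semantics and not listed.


step 1: rule r1; match: 0->11, 1->1, 2->6, 3->9; deleted nodes 11; deleted edges (11,1,has); (11,6,has); (11,9,has); added nodes 13, 14, 15, 16, 17, 18, 19; added edges (16,1,has); (16,13,has); (16,15,has); (17,6,has); (17,13,has); (17,14,has); (18,9,has); (18,14,has); (18,15,has); (19,13,has); (19,14,has); (19,15,has); result: nodes: 1:pt, 5:pt, 6:pt, 7:pt, 8:pt, 9:pt, 12:F, 13:pt, 14:pt, 15:pt, 16:F, 17:F, 18:F, 19:F edges: (12,1,has); (12,7,has); (12,7,hask); (12,8,has); (16,1,has); (16,13,has); (16,15,has); (17,6,has); (17,13,has); (17,14,has); (18,9,has); (18,14,has); (18,15,has); (19,13,has); (19,14,has); (19,15,has)
step 2: rule r1; match: 0->16, 1->1, 2->13, 3->15; deleted nodes 16; deleted edges (16,1,has); (16,13,has); (16,15,has); added nodes 20, 21, 22, 23, 24, 25, 26; added edges (23,1,has); (23,20,has); (23,22,has); (24,13,has); (24,20,has); (24,21,has); (25,15,has); (25,21,has); (25,22,has); (26,20,has); (26,21,has); (26,22,has); result: nodes: 1:pt, 5:pt, 6:pt, 7:pt, 8:pt, 9:pt, 12:F, 13:pt, 14:pt, 15:pt, 17:F, 18:F, 19:F, 20:pt, 21:pt, 22:pt, 23:F, 24:F, 25:F, 26:F edges: (12,1,has); (12,7,has); (12,7,hask); (12,8,has); (17,6,has); (17,13,has); (17,14,has); (18,9,has); (18,14,has); (18,15,has); (19,13,has); (19,14,has); (19,15,has); (23,1,has); (23,20,has); (23,22,has); (24,13,has); (24,20,has); (24,21,has); (25,15,has); (25,21,has); (25,22,has); (26,20,has); (26,21,has); (26,22,has)
final:
nodes: 1:pt, 5:pt, 6:pt, 7:pt, 8:pt, 9:pt, 12:F, 13:pt, 14:pt, 15:pt, 17:F, 18:F, 19:F, 20:pt, 21:pt, 22:pt, 23:F, 24:F, 25:F, 26:F
edges: (12,1,has); (12,7,has); (12,7,hask); (12,8,has); (17,6,has); (17,13,has); (17,14,has); (18,9,has); (18,14,has); (18,15,has); (19,13,has); (19,14,has); (19,15,has); (23,1,has); (23,20,has); (23,22,has); (24,13,has); (24,20,has); (24,21,has); (25,15,has); (25,21,has); (25,22,has); (26,20,has); (26,21,has); (26,22,has)


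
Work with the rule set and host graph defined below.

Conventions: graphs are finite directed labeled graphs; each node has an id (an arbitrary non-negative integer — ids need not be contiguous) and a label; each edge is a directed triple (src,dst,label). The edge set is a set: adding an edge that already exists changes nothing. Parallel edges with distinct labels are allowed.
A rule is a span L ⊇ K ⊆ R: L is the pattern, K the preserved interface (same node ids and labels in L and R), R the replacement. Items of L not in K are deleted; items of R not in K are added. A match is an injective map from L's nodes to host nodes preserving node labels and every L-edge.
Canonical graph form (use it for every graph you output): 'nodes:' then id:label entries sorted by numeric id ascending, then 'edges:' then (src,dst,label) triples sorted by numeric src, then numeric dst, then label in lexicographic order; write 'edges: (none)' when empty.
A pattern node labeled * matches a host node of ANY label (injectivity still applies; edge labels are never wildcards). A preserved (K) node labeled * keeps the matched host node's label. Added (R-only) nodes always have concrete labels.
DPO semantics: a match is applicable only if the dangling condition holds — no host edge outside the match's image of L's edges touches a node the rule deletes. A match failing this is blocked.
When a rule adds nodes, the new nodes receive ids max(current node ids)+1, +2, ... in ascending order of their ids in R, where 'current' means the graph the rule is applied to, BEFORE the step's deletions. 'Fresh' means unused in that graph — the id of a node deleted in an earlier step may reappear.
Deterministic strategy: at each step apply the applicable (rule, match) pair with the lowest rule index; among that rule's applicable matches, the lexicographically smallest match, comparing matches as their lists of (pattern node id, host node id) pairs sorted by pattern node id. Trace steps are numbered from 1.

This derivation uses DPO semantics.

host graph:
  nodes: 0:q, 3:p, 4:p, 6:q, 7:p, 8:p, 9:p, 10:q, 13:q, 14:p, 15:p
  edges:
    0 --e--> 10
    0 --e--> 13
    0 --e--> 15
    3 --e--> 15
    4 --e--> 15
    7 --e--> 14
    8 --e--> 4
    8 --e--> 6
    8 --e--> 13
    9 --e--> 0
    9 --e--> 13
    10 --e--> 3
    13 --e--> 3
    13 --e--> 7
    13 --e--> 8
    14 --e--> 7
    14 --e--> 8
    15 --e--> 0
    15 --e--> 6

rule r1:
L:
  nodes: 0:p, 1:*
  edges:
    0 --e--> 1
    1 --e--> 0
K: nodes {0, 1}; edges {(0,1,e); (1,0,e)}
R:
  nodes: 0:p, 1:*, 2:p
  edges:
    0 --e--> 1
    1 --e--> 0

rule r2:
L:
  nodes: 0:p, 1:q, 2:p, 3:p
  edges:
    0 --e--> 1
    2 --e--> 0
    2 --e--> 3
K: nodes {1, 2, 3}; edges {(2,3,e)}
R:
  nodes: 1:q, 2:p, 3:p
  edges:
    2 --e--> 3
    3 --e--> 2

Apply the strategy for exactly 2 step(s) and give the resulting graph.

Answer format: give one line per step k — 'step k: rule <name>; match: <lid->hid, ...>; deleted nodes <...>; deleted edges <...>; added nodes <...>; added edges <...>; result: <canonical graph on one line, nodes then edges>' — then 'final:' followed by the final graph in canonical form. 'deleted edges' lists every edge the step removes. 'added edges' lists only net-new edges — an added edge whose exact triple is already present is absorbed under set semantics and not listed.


step 1: rule r1; match: 0->7, 1->14; deleted nodes (none); deleted edges (none); added nodes 16; added edges (none); result: nodes: 0:q, 3:p, 4:p, 6:q, 7:p, 8:p, 9:p, 10:q, 13:q, 14:p, 15:p, 16:p edges: (0,10,e); (0,13,e); (0,15,e); (3,15,e); (4,15,e); (7,14,e); (8,4,e); (8,6,e); (8,13,e); (9,0,e); (9,13,e); (10,3,e); (13,3,e); (13,7,e); (13,8,e); (14,7,e); (14,8,e); (15,0,e); (15,6,e)
step 2: rule r1; match: 0->7, 1->14; deleted nodes (none); deleted edges (none); added nodes 17; added edges (none); result: nodes: 0:q, 3:p, 4:p, 6:q, 7:p, 8:p, 9:p, 10:q, 13:q, 14:p, 15:p, 16:p, 17:p edges: (0,10,e); (0,13,e); (0,15,e); (3,15,e); (4,15,e); (7,14,e); (8,4,e); (8,6,e); (8,13,e); (9,0,e); (9,13,e); (10,3,e); (13,3,e); (13,7,e); (13,8,e); (14,7,e); (14,8,e); (15,0,e); (15,6,e)
final:
nodes: 0:q, 3:p, 4:p, 6:q, 7:p, 8:p, 9:p, 10:q, 13:q, 14:p, 15:p, 16:p, 17:p
edges: (0,10,e); (0,13,e); (0,15,e); (3,15,e); (4,15,e); (7,14,e); (8,4,e); (8,6,e); (8,13,e); (9,0,e); (9,13,e); (10,3,e); (13,3,e); (13,7,e); (13,8,e); (14,7,e); (14,8,e); (15,0,e); (15,6,e)


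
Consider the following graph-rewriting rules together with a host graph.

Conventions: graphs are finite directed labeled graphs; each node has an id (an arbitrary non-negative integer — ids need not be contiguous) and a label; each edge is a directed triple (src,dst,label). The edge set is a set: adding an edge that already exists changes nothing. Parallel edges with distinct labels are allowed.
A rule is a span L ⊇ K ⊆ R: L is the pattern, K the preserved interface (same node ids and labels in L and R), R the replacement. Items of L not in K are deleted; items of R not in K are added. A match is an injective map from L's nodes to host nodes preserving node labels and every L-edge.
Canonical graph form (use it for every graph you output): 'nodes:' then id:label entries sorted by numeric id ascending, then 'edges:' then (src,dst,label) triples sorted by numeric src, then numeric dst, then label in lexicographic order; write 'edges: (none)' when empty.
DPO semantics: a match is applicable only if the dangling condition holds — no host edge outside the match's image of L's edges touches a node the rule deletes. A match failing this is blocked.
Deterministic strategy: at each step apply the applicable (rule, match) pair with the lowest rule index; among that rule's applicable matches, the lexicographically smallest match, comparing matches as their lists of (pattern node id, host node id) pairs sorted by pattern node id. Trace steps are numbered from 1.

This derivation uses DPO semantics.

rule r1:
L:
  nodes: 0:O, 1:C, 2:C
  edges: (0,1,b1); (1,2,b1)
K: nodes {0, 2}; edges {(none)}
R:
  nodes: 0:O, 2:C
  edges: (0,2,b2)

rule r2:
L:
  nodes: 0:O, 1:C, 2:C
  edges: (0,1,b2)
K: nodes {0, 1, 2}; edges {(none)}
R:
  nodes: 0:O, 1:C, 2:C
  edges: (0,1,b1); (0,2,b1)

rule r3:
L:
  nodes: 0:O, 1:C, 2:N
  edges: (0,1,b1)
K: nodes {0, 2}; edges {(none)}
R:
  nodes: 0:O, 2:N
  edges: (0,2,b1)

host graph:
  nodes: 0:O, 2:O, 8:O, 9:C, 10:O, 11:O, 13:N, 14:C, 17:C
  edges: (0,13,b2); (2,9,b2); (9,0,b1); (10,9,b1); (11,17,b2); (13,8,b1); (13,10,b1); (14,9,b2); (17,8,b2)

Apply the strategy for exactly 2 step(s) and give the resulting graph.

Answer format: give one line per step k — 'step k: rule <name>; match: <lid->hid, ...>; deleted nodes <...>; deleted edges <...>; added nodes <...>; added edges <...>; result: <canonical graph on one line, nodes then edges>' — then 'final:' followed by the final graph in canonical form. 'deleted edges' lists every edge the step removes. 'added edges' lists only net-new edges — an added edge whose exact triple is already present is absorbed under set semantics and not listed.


step 1: rule r2; match: 0->2, 1->9, 2->14; deleted nodes (none); deleted edges (2,9,b2); added nodes (none); added edges (2,9,b1); (2,14,b1); result: nodes: 0:O, 2:O, 8:O, 9:C, 10:O, 11:O, 13:N, 14:C, 17:C edges: (0,13,b2); (2,9,b1); (2,14,b1); (9,0,b1); (10,9,b1); (11,17,b2); (13,8,b1); (13,10,b1); (14,9,b2); (17,8,b2)
step 2: rule r2; match: 0->11, 1->17, 2->9; deleted nodes (none); deleted edges (11,17,b2); added nodes (none); added edges (11,9,b1); (11,17,b1); result: nodes: 0:O, 2:O, 8:O, 9:C, 10:O, 11:O, 13:N, 14:C, 17:C edges: (0,13,b2); (2,9,b1); (2,14,b1); (9,0,b1); (10,9,b1); (11,9,b1); (11,17,b1); (13,8,b1); (13,10,b1); (14,9,b2); (17,8,b2)
final:
nodes: 0:O, 2:O, 8:O, 9:C, 10:O, 11:O, 13:N, 14:C, 17:C
edges: (0,13,b2); (2,9,b1); (2,14,b1); (9,0,b1); (10,9,b1); (11,9,b1); (11,17,b1); (13,8,b1); (13,10,b1); (14,9,b2); (17,8,b2)


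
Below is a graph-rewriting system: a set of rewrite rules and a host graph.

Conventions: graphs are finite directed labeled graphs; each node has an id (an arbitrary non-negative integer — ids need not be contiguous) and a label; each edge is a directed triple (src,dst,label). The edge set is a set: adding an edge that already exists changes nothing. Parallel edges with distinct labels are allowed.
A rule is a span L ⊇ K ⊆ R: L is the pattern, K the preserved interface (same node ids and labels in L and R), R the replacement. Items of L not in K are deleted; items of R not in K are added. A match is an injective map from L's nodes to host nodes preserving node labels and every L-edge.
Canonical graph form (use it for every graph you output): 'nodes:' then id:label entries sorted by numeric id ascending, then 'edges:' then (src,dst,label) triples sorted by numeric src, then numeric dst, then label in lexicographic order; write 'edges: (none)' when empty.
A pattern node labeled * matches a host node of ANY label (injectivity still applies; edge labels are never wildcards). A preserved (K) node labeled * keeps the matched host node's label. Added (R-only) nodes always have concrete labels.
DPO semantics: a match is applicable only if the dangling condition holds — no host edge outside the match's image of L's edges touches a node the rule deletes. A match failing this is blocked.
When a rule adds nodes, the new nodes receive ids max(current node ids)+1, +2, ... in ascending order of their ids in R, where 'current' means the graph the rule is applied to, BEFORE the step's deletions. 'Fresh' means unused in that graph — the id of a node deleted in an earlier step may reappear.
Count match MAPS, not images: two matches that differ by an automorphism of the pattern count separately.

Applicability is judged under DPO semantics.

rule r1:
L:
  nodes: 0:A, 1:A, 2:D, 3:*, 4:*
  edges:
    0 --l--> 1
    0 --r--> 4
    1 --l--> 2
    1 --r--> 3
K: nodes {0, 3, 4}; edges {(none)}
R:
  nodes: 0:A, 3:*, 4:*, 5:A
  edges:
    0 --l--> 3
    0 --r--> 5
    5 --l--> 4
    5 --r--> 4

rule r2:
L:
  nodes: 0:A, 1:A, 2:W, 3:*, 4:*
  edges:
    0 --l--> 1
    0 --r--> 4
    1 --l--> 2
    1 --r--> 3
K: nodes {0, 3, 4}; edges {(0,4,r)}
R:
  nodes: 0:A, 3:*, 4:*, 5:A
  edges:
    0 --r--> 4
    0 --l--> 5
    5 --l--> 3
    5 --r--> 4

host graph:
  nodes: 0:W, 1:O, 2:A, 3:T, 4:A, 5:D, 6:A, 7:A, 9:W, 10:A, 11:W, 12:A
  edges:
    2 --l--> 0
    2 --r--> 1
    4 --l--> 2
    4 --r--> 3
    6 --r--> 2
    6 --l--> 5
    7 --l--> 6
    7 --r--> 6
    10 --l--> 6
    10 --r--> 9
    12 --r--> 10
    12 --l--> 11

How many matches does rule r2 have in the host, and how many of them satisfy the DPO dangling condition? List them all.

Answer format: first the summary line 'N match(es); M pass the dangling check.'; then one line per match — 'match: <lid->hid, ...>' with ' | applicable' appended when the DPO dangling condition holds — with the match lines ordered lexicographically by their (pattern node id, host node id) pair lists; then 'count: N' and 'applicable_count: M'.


1 match(es); 0 pass the dangling check.
match: 0->4, 1->2, 2->0, 3->1, 4->3
count: 1
applicable_count: 0


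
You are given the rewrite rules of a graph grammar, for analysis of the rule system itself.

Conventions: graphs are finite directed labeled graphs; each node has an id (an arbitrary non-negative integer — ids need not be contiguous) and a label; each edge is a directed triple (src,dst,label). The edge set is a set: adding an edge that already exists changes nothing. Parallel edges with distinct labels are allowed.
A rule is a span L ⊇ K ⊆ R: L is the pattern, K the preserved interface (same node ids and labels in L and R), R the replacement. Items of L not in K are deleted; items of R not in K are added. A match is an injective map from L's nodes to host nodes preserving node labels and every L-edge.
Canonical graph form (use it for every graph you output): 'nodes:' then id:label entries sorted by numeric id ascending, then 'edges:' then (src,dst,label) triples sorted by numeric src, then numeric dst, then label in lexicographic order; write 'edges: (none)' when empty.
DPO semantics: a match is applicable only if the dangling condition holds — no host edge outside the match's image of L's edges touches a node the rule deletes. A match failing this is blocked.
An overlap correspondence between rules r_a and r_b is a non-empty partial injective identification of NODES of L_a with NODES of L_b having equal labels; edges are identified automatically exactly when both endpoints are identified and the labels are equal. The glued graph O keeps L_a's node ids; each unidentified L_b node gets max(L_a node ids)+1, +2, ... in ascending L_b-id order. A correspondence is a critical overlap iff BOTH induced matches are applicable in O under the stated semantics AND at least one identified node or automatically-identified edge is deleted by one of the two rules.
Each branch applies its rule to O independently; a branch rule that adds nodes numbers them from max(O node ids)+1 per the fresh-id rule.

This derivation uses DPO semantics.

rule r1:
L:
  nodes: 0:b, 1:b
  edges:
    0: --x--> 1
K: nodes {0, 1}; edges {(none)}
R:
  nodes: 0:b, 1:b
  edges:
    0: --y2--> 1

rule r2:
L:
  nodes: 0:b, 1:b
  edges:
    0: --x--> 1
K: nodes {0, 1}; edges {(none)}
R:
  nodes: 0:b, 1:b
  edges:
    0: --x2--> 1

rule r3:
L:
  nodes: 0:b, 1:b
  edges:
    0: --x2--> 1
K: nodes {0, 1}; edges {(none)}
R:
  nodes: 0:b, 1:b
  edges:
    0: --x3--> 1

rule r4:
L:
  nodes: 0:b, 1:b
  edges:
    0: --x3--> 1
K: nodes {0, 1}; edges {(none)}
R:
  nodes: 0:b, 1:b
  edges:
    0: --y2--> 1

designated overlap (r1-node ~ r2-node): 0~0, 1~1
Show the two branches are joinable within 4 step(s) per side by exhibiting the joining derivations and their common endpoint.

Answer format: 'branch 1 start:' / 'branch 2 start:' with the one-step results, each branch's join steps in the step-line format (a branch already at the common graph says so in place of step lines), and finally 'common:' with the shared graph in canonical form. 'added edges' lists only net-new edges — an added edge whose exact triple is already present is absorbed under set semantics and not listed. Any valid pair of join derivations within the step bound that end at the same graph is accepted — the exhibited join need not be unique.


branch 1 start:
nodes: 0:b, 1:b
edges: (0,1,y2)
branch 2 start:
nodes: 0:b, 1:b
edges: (0,1,x2)
branch 1: already at the common graph (0 steps)
branch 2 step 1: rule r3; match: 0->0, 1->1; deleted nodes (none); deleted edges (0,1,x2); added nodes (none); added edges (0,1,x3); result: nodes: 0:b, 1:b edges: (0,1,x3)
branch 2 step 2: rule r4; match: 0->0, 1->1; deleted nodes (none); deleted edges (0,1,x3); added nodes (none); added edges (0,1,y2); result: nodes: 0:b, 1:b edges: (0,1,y2)
common:
nodes: 0:b, 1:b
edges: (0,1,y2)


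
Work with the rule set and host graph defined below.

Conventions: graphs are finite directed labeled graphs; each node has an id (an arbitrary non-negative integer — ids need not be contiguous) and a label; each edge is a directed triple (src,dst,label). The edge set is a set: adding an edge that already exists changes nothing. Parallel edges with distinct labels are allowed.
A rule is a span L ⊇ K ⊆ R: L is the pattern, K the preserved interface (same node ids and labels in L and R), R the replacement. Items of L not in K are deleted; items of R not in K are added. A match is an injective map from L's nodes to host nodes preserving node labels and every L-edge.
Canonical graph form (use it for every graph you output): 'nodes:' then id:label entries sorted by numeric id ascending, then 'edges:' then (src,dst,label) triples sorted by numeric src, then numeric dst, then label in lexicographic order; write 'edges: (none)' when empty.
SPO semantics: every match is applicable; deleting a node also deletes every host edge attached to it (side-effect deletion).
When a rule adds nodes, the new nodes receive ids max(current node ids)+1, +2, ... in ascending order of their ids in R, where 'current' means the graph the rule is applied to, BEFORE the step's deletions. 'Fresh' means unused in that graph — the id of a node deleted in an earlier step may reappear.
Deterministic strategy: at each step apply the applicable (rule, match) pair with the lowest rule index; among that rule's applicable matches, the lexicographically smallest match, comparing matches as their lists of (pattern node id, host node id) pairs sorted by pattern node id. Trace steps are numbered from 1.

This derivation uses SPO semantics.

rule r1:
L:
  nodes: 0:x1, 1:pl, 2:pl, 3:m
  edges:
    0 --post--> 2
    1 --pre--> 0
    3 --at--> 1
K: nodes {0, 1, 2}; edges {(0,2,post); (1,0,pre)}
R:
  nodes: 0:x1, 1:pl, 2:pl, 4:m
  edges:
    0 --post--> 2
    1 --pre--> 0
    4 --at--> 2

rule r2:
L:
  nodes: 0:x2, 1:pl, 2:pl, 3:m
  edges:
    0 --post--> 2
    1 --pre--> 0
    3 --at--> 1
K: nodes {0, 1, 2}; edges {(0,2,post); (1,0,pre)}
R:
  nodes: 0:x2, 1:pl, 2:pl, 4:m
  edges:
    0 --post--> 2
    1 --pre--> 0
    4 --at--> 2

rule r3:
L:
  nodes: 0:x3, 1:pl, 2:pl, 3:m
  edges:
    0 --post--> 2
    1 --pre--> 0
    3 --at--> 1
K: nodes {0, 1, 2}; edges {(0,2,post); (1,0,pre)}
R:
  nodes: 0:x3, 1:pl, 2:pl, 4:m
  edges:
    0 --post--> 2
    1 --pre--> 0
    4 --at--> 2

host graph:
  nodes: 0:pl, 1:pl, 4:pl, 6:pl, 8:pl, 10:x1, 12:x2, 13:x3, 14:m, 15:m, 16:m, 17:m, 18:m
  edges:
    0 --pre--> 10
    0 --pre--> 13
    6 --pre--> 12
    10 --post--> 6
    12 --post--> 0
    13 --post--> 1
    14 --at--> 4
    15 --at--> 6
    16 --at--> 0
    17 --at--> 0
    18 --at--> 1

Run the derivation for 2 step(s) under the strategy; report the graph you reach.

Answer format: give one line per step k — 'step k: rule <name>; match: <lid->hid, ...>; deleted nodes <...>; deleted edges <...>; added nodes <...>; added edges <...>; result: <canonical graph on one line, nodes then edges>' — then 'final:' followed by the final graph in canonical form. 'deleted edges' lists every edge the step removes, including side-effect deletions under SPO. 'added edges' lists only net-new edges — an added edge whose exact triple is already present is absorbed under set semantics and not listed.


step 1: rule r1; match: 0->10, 1->0, 2->6, 3->16; deleted nodes 16; deleted edges (16,0,at); added nodes 19; added edges (19,6,at); result: nodes: 0:pl, 1:pl, 4:pl, 6:pl, 8:pl, 10:x1, 12:x2, 13:x3, 14:m, 15:m, 17:m, 18:m, 19:m edges: (0,10,pre); (0,13,pre); (6,12,pre); (10,6,post); (12,0,post); (13,1,post); (14,4,at); (15,6,at); (17,0,at); (18,1,at); (19,6,at)
step 2: rule r1; match: 0->10, 1->0, 2->6, 3->17; deleted nodes 17; deleted edges (17,0,at); added nodes 20; added edges (20,6,at); result: nodes: 0:pl, 1:pl, 4:pl, 6:pl, 8:pl, 10:x1, 12:x2, 13:x3, 14:m, 15:m, 18:m, 19:m, 20:m edges: (0,10,pre); (0,13,pre); (6,12,pre); (10,6,post); (12,0,post); (13,1,post); (14,4,at); (15,6,at); (18,1,at); (19,6,at); (20,6,at)
final:
nodes: 0:pl, 1:pl, 4:pl, 6:pl, 8:pl, 10:x1, 12:x2, 13:x3, 14:m, 15:m, 18:m, 19:m, 20:m
edges: (0,10,pre); (0,13,pre); (6,12,pre); (10,6,post); (12,0,post); (13,1,post); (14,4,at); (15,6,at); (18,1,at); (19,6,at); (20,6,at)
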